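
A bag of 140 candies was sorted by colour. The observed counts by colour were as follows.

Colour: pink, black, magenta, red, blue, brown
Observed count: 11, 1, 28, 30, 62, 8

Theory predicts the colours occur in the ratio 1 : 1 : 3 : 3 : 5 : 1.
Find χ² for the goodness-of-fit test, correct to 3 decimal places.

Ratio total = 14. Expected counts: 140×1/14 = 10, 140×1/14 = 10, 140×3/14 = 30, 140×3/14 = 30, 140×5/14 = 50, 140×1/14 = 10.
cat          O        E   (O−E)²/E
pink        11       10     0.1000
black        1       10     8.1000
magenta     28       30     0.1333
red         30       30     0.0000
blue        62       50     2.8800
brown        8       10     0.4000
Sum = 11.613

11.613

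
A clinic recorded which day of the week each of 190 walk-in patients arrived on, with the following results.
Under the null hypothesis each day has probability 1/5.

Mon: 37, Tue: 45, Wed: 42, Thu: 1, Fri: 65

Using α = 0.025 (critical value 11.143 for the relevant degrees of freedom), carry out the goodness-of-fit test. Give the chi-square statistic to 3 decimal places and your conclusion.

56.947; reject

Under H₀ each category has probability 1/5, so each expected count is 190/5 = 38.
χ² = (37−38)²/38 + (45−38)²/38 + (42−38)²/38 + (1−38)²/38 + (65−38)²/38
   = 0.0263 + 1.2895 + 0.4211 + 36.0263 + 19.1842
Sum = 56.947
df = 4. Since 56.947 > 11.143, we reject H₀.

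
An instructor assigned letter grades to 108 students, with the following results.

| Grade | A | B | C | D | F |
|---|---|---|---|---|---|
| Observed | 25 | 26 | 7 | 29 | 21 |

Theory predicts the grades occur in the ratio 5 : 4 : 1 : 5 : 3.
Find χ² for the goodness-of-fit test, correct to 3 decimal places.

1.700

Ratio total = 18. Expected counts: 108×5/18 = 30, 108×4/18 = 24, 108×1/18 = 6, 108×5/18 = 30, 108×3/18 = 18.
χ² = (25−30)²/30 + (26−24)²/24 + (7−6)²/6 + (29−30)²/30 + (21−18)²/18
   = 0.8333 + 0.1667 + 0.1667 + 0.0333 + 0.5000
Sum = 1.700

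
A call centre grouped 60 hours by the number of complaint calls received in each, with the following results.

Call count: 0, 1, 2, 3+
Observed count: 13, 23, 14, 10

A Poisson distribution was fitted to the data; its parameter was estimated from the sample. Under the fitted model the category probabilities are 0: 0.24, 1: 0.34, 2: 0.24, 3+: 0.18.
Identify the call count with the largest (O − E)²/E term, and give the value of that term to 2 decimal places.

Expected counts E_i = n·p_i: 60×0.24 = 14.4, 60×0.34 = 20.4, 60×0.24 = 14.4, 60×0.18 = 10.8.
χ² = (13−14.4)²/14.4 + (23−20.4)²/20.4 + (14−14.4)²/14.4 + (10−10.8)²/10.8
   = 0.136 + 0.331 + 0.011 + 0.059
The largest term is for 1: 0.33.

1, 0.33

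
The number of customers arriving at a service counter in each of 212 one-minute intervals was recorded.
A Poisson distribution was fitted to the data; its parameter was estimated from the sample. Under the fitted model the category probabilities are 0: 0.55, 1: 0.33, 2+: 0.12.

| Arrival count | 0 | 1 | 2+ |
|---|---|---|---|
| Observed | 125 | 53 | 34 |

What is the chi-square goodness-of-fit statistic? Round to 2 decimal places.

7.60

Expected counts E_i = n·p_i: 212×0.55 = 116.6, 212×0.33 = 69.96, 212×0.12 = 25.44.
0: (125 − 116.6)²/116.6 = 70.56/116.6 = 0.605
1: (53 − 69.96)²/69.96 = 287.6416/69.96 = 4.112
2+: (34 − 25.44)²/25.44 = 73.2736/25.44 = 2.880
Sum = 7.60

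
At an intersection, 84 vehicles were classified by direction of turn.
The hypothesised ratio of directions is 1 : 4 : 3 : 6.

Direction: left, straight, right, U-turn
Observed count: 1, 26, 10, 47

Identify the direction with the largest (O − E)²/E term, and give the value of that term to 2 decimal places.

Ratio total = 14. Expected counts: 84×1/14 = 6, 84×4/14 = 24, 84×3/14 = 18, 84×6/14 = 36.
cat           O        E   (O−E)²/E
left          1        6      4.167
straight     26       24      0.167
right        10       18      3.556
U-turn       47       36      3.361
The largest term is for left: 4.17.

left, 4.17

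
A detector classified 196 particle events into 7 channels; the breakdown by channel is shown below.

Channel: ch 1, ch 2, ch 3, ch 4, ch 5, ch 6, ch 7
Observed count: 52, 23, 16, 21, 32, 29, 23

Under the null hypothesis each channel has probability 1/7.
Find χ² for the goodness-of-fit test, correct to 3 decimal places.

29.857

Expected count for each of the 7 categories: 196/7 = 28.
cat         O        E   (O−E)²/E
ch 1       52       28    20.5714
ch 2       23       28     0.8929
ch 3       16       28     5.1429
ch 4       21       28     1.7500
ch 5       32       28     0.5714
ch 6       29       28     0.0357
ch 7       23       28     0.8929
Sum = 29.857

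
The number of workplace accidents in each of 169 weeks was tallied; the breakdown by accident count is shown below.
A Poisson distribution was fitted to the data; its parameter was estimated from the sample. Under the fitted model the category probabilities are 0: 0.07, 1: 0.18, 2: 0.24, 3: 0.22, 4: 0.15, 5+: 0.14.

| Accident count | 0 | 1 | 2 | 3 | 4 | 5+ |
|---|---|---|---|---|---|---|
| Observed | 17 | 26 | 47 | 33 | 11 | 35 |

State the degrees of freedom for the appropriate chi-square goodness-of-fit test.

4

There are k = 6 categories and 1 parameter estimated from the data, so df = 6 − 1 − 1 = 4.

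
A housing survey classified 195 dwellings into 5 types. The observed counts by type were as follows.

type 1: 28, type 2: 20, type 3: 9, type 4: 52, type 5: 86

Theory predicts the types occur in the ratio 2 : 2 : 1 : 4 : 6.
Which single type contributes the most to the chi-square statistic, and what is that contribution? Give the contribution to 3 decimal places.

type 2, 1.385

Ratio total = 15. Expected counts: 195×2/15 = 26, 195×2/15 = 26, 195×1/15 = 13, 195×4/15 = 52, 195×6/15 = 78.
χ² = (28−26)²/26 + (20−26)²/26 + (9−13)²/13 + (52−52)²/52 + (86−78)²/78
   = 0.1538 + 1.3846 + 1.2308 + 0.0000 + 0.8205
The largest term is for type 2: 1.385.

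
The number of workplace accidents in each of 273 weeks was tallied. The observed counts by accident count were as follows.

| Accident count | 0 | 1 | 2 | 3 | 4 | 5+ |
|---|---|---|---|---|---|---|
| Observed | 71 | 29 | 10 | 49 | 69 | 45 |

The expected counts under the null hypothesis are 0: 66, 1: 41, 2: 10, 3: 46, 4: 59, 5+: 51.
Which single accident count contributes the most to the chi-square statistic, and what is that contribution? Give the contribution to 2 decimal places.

1, 3.51

0: (71 − 66)²/66 = 25/66 = 0.379
1: (29 − 41)²/41 = 144/41 = 3.512
2: (10 − 10)²/10 = 0/10 = 0.000
3: (49 − 46)²/46 = 9/46 = 0.196
4: (69 − 59)²/59 = 100/59 = 1.695
5+: (45 − 51)²/51 = 36/51 = 0.706
The largest term is for 1: 3.51.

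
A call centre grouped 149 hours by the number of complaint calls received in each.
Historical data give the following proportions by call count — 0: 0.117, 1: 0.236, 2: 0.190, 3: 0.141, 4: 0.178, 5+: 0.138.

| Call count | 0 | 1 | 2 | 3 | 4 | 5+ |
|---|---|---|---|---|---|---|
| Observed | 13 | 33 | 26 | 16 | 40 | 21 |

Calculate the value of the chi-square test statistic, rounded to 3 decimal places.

Expected counts E_i = n·p_i: 149×0.117 = 17.433, 149×0.236 = 35.164, 149×0.190 = 28.31, 149×0.141 = 21.009, 149×0.178 = 26.522, 149×0.138 = 20.562.
cat         O        E   (O−E)²/E
0          13   17.433     1.1273
1          33   35.164     0.1332
2          26    28.31     0.1885
3          16   21.009     1.1943
4          40   26.522     6.8493
5+         21   20.562     0.0093
Sum = 9.502

9.502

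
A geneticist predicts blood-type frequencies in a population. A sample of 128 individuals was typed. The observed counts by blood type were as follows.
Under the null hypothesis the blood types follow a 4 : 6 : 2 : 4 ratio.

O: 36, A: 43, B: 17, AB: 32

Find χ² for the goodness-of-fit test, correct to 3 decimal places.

1.083

Ratio total = 16. Expected counts: 128×4/16 = 32, 128×6/16 = 48, 128×2/16 = 16, 128×4/16 = 32.
cat         O        E   (O−E)²/E
O          36       32     0.5000
A          43       48     0.5208
B          17       16     0.0625
AB         32       32     0.0000
Sum = 1.083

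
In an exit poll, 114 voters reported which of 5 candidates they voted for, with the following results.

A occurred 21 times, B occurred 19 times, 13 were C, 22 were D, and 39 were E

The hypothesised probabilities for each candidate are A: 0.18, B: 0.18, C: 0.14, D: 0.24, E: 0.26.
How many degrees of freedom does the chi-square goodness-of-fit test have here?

There are k = 5 categories and no parameters were estimated from the data, so df = 5 − 1 = 4.

4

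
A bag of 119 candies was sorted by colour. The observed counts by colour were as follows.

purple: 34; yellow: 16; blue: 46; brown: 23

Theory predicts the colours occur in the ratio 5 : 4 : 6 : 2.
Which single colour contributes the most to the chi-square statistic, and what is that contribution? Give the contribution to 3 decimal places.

Ratio total = 17. Expected counts: 119×5/17 = 35, 119×4/17 = 28, 119×6/17 = 42, 119×2/17 = 14.
cat         O        E   (O−E)²/E
purple     34       35     0.0286
yellow     16       28     5.1429
blue       46       42     0.3810
brown      23       14     5.7857
The largest term is for brown: 5.786.

brown, 5.786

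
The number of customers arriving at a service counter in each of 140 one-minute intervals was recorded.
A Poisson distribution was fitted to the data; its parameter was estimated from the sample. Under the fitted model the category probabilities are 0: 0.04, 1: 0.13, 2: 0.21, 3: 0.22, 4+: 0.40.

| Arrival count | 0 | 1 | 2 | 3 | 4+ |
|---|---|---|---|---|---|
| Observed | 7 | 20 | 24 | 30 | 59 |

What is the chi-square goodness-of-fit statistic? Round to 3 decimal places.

Expected counts E_i = n·p_i: 140×0.04 = 5.6, 140×0.13 = 18.2, 140×0.21 = 29.4, 140×0.22 = 30.8, 140×0.40 = 56.
χ² = (7−5.6)²/5.6 + (20−18.2)²/18.2 + (24−29.4)²/29.4 + (30−30.8)²/30.8 + (59−56)²/56
   = 0.3500 + 0.1780 + 0.9918 + 0.0208 + 0.1607
Sum = 1.701

1.701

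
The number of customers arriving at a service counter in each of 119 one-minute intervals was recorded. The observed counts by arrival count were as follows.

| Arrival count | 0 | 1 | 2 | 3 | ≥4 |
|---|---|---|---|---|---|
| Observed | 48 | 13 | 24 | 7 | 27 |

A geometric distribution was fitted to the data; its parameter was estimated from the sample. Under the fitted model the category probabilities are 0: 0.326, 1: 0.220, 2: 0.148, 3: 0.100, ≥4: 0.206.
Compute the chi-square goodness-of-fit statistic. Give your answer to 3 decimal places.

13.407

Expected counts E_i = n·p_i: 119×0.326 = 38.794, 119×0.220 = 26.18, 119×0.148 = 17.612, 119×0.100 = 11.9, 119×0.206 = 24.514.
cat         O        E   (O−E)²/E
0          48   38.794     2.1846
1          13    26.18     6.6353
2          24   17.612     2.3170
3           7     11.9     2.0176
≥4         27   24.514     0.2521
Sum = 13.407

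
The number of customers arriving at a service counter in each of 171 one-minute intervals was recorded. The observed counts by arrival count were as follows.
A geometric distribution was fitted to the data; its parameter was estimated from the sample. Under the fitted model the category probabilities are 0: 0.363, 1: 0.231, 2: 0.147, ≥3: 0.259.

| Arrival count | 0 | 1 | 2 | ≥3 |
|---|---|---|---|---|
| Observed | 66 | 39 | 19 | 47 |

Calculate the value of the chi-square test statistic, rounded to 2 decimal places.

1.92

Expected counts E_i = n·p_i: 171×0.363 = 62.073, 171×0.231 = 39.501, 171×0.147 = 25.137, 171×0.259 = 44.289.
cat         O        E   (O−E)²/E
0          66   62.073      0.248
1          39   39.501      0.006
2          19   25.137      1.498
≥3         47   44.289      0.166
Sum = 1.92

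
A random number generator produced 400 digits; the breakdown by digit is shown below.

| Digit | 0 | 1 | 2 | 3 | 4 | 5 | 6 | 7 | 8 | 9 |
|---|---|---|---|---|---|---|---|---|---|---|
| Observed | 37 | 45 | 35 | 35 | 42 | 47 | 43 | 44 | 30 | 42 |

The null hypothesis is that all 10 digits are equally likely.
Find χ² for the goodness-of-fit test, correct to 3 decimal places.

6.650

Expected count for each of the 10 categories: 400/10 = 40.
0: (37 − 40)²/40 = 9/40 = 0.2250
1: (45 − 40)²/40 = 25/40 = 0.6250
2: (35 − 40)²/40 = 25/40 = 0.6250
3: (35 − 40)²/40 = 25/40 = 0.6250
4: (42 − 40)²/40 = 4/40 = 0.1000
5: (47 − 40)²/40 = 49/40 = 1.2250
6: (43 − 40)²/40 = 9/40 = 0.2250
7: (44 − 40)²/40 = 16/40 = 0.4000
8: (30 − 40)²/40 = 100/40 = 2.5000
9: (42 − 40)²/40 = 4/40 = 0.1000
Sum = 6.650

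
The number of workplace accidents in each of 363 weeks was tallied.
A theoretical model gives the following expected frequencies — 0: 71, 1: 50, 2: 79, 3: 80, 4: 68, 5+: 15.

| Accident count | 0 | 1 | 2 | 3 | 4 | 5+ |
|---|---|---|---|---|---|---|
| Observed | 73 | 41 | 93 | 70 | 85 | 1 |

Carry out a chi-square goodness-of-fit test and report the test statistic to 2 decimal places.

cat         O        E   (O−E)²/E
0          73       71      0.056
1          41       50      1.620
2          93       79      2.481
3          70       80      1.250
4          85       68      4.250
5+          1       15     13.067
Sum = 22.72

22.72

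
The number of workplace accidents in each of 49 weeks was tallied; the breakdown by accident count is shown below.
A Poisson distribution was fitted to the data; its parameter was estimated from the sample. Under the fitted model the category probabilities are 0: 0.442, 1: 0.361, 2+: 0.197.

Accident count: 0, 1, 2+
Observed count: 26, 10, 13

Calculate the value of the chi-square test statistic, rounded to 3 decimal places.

Expected counts E_i = n·p_i: 49×0.442 = 21.658, 49×0.361 = 17.689, 49×0.197 = 9.653.
cat         O        E   (O−E)²/E
0          26   21.658     0.8705
1          10   17.689     3.3422
2+         13    9.653     1.1605
Sum = 5.373

5.373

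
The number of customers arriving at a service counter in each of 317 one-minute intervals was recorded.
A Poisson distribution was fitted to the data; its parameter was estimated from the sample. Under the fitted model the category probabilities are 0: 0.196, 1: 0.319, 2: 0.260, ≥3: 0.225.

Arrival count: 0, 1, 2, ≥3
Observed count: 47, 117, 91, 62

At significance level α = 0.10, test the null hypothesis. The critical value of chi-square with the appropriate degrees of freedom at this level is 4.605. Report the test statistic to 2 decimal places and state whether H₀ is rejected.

8.29; reject

Expected counts E_i = n·p_i: 317×0.196 = 62.132, 317×0.319 = 101.123, 317×0.260 = 82.42, 317×0.225 = 71.325.
0: (47 − 62.132)²/62.132 = 228.977424/62.132 = 3.685
1: (117 − 101.123)²/101.123 = 252.079129/101.123 = 2.493
2: (91 − 82.42)²/82.42 = 73.6164/82.42 = 0.893
≥3: (62 − 71.325)²/71.325 = 86.955625/71.325 = 1.219
Sum = 8.29
df = 2. Since 8.29 > 4.605, we reject H₀.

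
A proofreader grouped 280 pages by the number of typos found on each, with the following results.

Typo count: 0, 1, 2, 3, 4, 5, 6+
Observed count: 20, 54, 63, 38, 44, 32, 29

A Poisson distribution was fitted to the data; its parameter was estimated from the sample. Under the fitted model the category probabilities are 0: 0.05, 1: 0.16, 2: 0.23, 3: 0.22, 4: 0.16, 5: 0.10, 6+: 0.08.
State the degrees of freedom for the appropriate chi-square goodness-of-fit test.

There are k = 7 categories and 1 parameter estimated from the data, so df = 7 − 1 − 1 = 5.

5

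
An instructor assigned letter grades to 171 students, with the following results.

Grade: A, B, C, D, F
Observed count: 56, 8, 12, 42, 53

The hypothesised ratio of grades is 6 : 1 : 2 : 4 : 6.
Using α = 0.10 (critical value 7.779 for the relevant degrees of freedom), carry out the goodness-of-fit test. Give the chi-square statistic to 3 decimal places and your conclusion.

3.204; do not reject

Ratio total = 19. Expected counts: 171×6/19 = 54, 171×1/19 = 9, 171×2/19 = 18, 171×4/19 = 36, 171×6/19 = 54.
cat         O        E   (O−E)²/E
A          56       54     0.0741
B           8        9     0.1111
C          12       18     2.0000
D          42       36     1.0000
F          53       54     0.0185
Sum = 3.204
df = 4. Since 3.204 < 7.779, we do not reject H₀.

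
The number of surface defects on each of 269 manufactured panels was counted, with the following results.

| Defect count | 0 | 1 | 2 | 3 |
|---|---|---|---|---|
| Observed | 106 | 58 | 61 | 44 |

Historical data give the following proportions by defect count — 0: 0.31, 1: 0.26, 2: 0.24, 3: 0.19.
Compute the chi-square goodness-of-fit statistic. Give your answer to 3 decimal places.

Expected counts E_i = n·p_i: 269×0.31 = 83.39, 269×0.26 = 69.94, 269×0.24 = 64.56, 269×0.19 = 51.11.
cat         O        E   (O−E)²/E
0         106    83.39     6.1304
1          58    69.94     2.0384
2          61    64.56     0.1963
3          44    51.11     0.9891
Sum = 9.354

9.354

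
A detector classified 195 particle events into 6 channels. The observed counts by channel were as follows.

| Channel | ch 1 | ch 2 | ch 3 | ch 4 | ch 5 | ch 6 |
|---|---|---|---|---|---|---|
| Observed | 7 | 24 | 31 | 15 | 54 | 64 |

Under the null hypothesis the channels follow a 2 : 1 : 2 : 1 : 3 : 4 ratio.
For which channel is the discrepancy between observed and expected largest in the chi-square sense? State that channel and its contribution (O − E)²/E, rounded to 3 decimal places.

Ratio total = 13. Expected counts: 195×2/13 = 30, 195×1/13 = 15, 195×2/13 = 30, 195×1/13 = 15, 195×3/13 = 45, 195×4/13 = 60.
ch 1: (7 − 30)²/30 = 529/30 = 17.6333
ch 2: (24 − 15)²/15 = 81/15 = 5.4000
ch 3: (31 − 30)²/30 = 1/30 = 0.0333
ch 4: (15 − 15)²/15 = 0/15 = 0.0000
ch 5: (54 − 45)²/45 = 81/45 = 1.8000
ch 6: (64 − 60)²/60 = 16/60 = 0.2667
The largest term is for ch 1: 17.633.

ch 1, 17.633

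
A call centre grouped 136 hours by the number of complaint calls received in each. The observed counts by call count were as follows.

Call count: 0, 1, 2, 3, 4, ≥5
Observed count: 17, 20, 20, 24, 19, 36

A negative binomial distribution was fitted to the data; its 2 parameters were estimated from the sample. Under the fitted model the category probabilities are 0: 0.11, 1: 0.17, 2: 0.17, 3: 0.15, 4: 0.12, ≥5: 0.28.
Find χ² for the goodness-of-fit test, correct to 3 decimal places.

Expected counts E_i = n·p_i: 136×0.11 = 14.96, 136×0.17 = 23.12, 136×0.17 = 23.12, 136×0.15 = 20.4, 136×0.12 = 16.32, 136×0.28 = 38.08.
cat         O        E   (O−E)²/E
0          17    14.96     0.2782
1          20    23.12     0.4210
2          20    23.12     0.4210
3          24     20.4     0.6353
4          19    16.32     0.4401
≥5         36    38.08     0.1136
Sum = 2.309

2.309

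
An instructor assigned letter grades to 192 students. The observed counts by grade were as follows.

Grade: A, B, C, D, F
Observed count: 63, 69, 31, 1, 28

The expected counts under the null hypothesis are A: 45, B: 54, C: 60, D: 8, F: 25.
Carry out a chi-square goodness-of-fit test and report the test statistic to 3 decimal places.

cat         O        E   (O−E)²/E
A          63       45     7.2000
B          69       54     4.1667
C          31       60    14.0167
D           1        8     6.1250
F          28       25     0.3600
Sum = 31.868

31.868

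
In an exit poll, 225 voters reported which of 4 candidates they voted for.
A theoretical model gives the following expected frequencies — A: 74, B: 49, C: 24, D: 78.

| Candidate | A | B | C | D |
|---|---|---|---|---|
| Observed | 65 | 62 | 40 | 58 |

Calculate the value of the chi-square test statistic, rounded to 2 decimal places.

20.34

cat         O        E   (O−E)²/E
A          65       74      1.095
B          62       49      3.449
C          40       24     10.667
D          58       78      5.128
Sum = 20.34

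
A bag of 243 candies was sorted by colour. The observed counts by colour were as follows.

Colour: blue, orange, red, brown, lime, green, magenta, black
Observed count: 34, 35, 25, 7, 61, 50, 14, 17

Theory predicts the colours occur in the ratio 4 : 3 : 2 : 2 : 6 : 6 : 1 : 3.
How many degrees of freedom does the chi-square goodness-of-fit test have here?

There are k = 8 categories and no parameters were estimated from the data, so df = 8 − 1 = 7.

7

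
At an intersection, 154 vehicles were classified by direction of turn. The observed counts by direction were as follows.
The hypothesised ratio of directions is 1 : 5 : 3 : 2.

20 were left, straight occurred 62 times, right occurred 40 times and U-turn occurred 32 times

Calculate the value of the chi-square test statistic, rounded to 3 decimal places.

4.152

Ratio total = 11. Expected counts: 154×1/11 = 14, 154×5/11 = 70, 154×3/11 = 42, 154×2/11 = 28.
left: (20 − 14)²/14 = 36/14 = 2.5714
straight: (62 − 70)²/70 = 64/70 = 0.9143
right: (40 − 42)²/42 = 4/42 = 0.0952
U-turn: (32 − 28)²/28 = 16/28 = 0.5714
Sum = 4.152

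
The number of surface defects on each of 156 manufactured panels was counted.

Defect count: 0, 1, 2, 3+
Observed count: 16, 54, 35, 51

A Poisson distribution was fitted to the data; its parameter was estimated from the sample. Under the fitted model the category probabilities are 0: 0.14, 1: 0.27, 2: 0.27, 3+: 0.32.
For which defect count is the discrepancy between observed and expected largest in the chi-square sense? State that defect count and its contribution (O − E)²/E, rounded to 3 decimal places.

1, 3.351

Expected counts E_i = n·p_i: 156×0.14 = 21.84, 156×0.27 = 42.12, 156×0.27 = 42.12, 156×0.32 = 49.92.
0: (16 − 21.84)²/21.84 = 34.1056/21.84 = 1.5616
1: (54 − 42.12)²/42.12 = 141.1344/42.12 = 3.3508
2: (35 − 42.12)²/42.12 = 50.6944/42.12 = 1.2036
3+: (51 − 49.92)²/49.92 = 1.1664/49.92 = 0.0234
The largest term is for 1: 3.351.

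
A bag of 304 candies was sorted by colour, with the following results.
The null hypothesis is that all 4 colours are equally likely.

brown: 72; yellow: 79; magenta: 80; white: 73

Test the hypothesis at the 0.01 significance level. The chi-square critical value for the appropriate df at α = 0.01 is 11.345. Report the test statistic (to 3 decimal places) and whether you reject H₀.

Expected count for each of the 4 categories: 304/4 = 76.
χ² = (72−76)²/76 + (79−76)²/76 + (80−76)²/76 + (73−76)²/76
   = 0.2105 + 0.1184 + 0.2105 + 0.1184
Sum = 0.658
df = 3. Since 0.658 < 11.345, we do not reject H₀.

0.658; do not reject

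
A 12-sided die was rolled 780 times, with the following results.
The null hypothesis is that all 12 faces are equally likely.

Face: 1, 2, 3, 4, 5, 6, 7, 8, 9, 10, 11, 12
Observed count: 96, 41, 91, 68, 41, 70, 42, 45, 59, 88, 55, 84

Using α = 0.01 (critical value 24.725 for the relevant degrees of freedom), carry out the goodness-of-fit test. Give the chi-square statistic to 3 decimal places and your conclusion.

Expected count for each of the 12 categories: 780/12 = 65.
1: (96 − 65)²/65 = 961/65 = 14.7846
2: (41 − 65)²/65 = 576/65 = 8.8615
3: (91 − 65)²/65 = 676/65 = 10.4000
4: (68 − 65)²/65 = 9/65 = 0.1385
5: (41 − 65)²/65 = 576/65 = 8.8615
6: (70 − 65)²/65 = 25/65 = 0.3846
7: (42 − 65)²/65 = 529/65 = 8.1385
8: (45 − 65)²/65 = 400/65 = 6.1538
9: (59 − 65)²/65 = 36/65 = 0.5538
10: (88 − 65)²/65 = 529/65 = 8.1385
11: (55 − 65)²/65 = 100/65 = 1.5385
12: (84 − 65)²/65 = 361/65 = 5.5538
Sum = 73.508
df = 11. Since 73.508 > 24.725, we reject H₀.

73.508; reject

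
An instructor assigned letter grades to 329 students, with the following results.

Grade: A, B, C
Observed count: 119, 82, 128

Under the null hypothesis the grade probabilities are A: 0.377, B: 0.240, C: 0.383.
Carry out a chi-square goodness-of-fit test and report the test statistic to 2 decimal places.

0.35

Expected counts E_i = n·p_i: 329×0.377 = 124.033, 329×0.240 = 78.96, 329×0.383 = 126.007.
χ² = (119−124.033)²/124.033 + (82−78.96)²/78.96 + (128−126.007)²/126.007
   = 0.204 + 0.117 + 0.032
Sum = 0.35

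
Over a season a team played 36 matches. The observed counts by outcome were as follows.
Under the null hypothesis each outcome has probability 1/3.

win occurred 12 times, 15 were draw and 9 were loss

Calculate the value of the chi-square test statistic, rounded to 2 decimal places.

1.50

Expected count for each of the 3 categories: 36/3 = 12.
χ² = (12−12)²/12 + (15−12)²/12 + (9−12)²/12
   = 0.000 + 0.750 + 0.750
Sum = 1.50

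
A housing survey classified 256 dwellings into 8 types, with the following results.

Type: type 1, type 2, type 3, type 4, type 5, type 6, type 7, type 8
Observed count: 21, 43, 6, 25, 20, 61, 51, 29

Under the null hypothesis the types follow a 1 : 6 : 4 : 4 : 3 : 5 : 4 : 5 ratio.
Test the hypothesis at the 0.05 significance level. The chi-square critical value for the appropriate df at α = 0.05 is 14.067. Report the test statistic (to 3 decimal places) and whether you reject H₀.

70.300; reject

Ratio total = 32. Expected counts: 256×1/32 = 8, 256×6/32 = 48, 256×4/32 = 32, 256×4/32 = 32, 256×3/32 = 24, 256×5/32 = 40, 256×4/32 = 32, 256×5/32 = 40.
type 1: (21 − 8)²/8 = 169/8 = 21.1250
type 2: (43 − 48)²/48 = 25/48 = 0.5208
type 3: (6 − 32)²/32 = 676/32 = 21.1250
type 4: (25 − 32)²/32 = 49/32 = 1.5313
type 5: (20 − 24)²/24 = 16/24 = 0.6667
type 6: (61 − 40)²/40 = 441/40 = 11.0250
type 7: (51 − 32)²/32 = 361/32 = 11.2813
type 8: (29 − 40)²/40 = 121/40 = 3.0250
Sum = 70.300
df = 7. Since 70.300 > 14.067, we reject H₀.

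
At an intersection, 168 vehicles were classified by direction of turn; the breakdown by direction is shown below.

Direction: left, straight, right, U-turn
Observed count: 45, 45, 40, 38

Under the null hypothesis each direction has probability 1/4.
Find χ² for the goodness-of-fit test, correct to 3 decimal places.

Under H₀ each category has probability 1/4, so each expected count is 168/4 = 42.
cat           O        E   (O−E)²/E
left         45       42     0.2143
straight     45       42     0.2143
right        40       42     0.0952
U-turn       38       42     0.3810
Sum = 0.905

0.905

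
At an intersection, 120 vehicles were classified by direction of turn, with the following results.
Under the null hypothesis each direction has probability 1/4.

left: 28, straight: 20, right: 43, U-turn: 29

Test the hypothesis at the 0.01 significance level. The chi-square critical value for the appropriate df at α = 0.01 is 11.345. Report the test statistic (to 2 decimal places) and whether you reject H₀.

Expected count for each of the 4 categories: 120/4 = 30.
χ² = (28−30)²/30 + (20−30)²/30 + (43−30)²/30 + (29−30)²/30
   = 0.133 + 3.333 + 5.633 + 0.033
Sum = 9.13
df = 3. Since 9.13 < 11.345, we do not reject H₀.

9.13; do not reject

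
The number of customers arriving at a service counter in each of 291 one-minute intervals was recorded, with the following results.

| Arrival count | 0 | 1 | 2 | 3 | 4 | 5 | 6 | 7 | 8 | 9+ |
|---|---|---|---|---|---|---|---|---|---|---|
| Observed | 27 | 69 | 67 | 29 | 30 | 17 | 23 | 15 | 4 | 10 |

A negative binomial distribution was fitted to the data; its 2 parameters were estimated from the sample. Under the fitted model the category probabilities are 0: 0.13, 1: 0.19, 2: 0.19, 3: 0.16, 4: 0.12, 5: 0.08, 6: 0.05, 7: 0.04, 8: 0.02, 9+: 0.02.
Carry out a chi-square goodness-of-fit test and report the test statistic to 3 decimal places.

Expected counts E_i = n·p_i: 291×0.13 = 37.83, 291×0.19 = 55.29, 291×0.19 = 55.29, 291×0.16 = 46.56, 291×0.12 = 34.92, 291×0.08 = 23.28, 291×0.05 = 14.55, 291×0.04 = 11.64, 291×0.02 = 5.82, 291×0.02 = 5.82.
0: (27 − 37.83)²/37.83 = 117.2889/37.83 = 3.1004
1: (69 − 55.29)²/55.29 = 187.9641/55.29 = 3.3996
2: (67 − 55.29)²/55.29 = 137.1241/55.29 = 2.4801
3: (29 − 46.56)²/46.56 = 308.3536/46.56 = 6.6227
4: (30 − 34.92)²/34.92 = 24.2064/34.92 = 0.6932
5: (17 − 23.28)²/23.28 = 39.4384/23.28 = 1.6941
6: (23 − 14.55)²/14.55 = 71.4025/14.55 = 4.9074
7: (15 − 11.64)²/11.64 = 11.2896/11.64 = 0.9699
8: (4 − 5.82)²/5.82 = 3.3124/5.82 = 0.5691
9+: (10 − 5.82)²/5.82 = 17.4724/5.82 = 3.0021
Sum = 27.439

27.439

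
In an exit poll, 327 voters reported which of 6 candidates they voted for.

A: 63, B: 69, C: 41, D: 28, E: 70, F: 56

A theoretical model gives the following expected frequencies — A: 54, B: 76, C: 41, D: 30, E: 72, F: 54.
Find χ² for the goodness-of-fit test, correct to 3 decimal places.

A: (63 − 54)²/54 = 81/54 = 1.5000
B: (69 − 76)²/76 = 49/76 = 0.6447
C: (41 − 41)²/41 = 0/41 = 0.0000
D: (28 − 30)²/30 = 4/30 = 0.1333
E: (70 − 72)²/72 = 4/72 = 0.0556
F: (56 − 54)²/54 = 4/54 = 0.0741
Sum = 2.408

2.408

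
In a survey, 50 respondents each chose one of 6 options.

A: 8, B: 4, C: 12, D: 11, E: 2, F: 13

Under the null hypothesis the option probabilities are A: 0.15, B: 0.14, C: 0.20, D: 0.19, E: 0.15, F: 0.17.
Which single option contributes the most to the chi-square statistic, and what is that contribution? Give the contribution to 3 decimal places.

Expected counts E_i = n·p_i: 50×0.15 = 7.5, 50×0.14 = 7, 50×0.20 = 10, 50×0.19 = 9.5, 50×0.15 = 7.5, 50×0.17 = 8.5.
cat         O        E   (O−E)²/E
A           8      7.5     0.0333
B           4        7     1.2857
C          12       10     0.4000
D          11      9.5     0.2368
E           2      7.5     4.0333
F          13      8.5     2.3824
The largest term is for E: 4.033.

E, 4.033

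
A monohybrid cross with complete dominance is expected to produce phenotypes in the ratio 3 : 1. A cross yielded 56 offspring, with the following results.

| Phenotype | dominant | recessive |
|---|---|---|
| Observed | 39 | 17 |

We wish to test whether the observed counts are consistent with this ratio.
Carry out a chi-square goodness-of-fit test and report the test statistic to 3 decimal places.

0.857

Ratio total = 4. Expected counts: 56×3/4 = 42, 56×1/4 = 14.
cat            O        E   (O−E)²/E
dominant      39       42     0.2143
recessive     17       14     0.6429
Sum = 0.857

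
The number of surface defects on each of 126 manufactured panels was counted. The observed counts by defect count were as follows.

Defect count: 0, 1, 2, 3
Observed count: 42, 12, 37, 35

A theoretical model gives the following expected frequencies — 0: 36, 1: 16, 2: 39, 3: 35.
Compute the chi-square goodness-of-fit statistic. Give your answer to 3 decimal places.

cat         O        E   (O−E)²/E
0          42       36     1.0000
1          12       16     1.0000
2          37       39     0.1026
3          35       35     0.0000
Sum = 2.103

2.103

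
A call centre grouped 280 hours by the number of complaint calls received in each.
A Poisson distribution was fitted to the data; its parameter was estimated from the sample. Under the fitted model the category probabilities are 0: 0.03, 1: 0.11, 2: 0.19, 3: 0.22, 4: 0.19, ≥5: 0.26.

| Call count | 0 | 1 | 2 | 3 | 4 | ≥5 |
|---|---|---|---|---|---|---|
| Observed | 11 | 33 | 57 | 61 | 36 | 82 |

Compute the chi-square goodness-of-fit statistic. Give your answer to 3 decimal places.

7.963

Expected counts E_i = n·p_i: 280×0.03 = 8.4, 280×0.11 = 30.8, 280×0.19 = 53.2, 280×0.22 = 61.6, 280×0.19 = 53.2, 280×0.26 = 72.8.
0: (11 − 8.4)²/8.4 = 6.76/8.4 = 0.8048
1: (33 − 30.8)²/30.8 = 4.84/30.8 = 0.1571
2: (57 − 53.2)²/53.2 = 14.44/53.2 = 0.2714
3: (61 − 61.6)²/61.6 = 0.36/61.6 = 0.0058
4: (36 − 53.2)²/53.2 = 295.84/53.2 = 5.5609
≥5: (82 − 72.8)²/72.8 = 84.64/72.8 = 1.1626
Sum = 7.963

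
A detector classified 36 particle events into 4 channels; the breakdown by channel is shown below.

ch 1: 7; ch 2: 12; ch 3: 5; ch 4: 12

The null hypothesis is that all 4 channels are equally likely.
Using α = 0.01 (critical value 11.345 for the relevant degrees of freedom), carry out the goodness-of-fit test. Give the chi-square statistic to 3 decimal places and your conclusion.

4.222; do not reject

Under H₀ each category has probability 1/4, so each expected count is 36/4 = 9.
cat         O        E   (O−E)²/E
ch 1        7        9     0.4444
ch 2       12        9     1.0000
ch 3        5        9     1.7778
ch 4       12        9     1.0000
Sum = 4.222
df = 3. Since 4.222 < 11.345, we do not reject H₀.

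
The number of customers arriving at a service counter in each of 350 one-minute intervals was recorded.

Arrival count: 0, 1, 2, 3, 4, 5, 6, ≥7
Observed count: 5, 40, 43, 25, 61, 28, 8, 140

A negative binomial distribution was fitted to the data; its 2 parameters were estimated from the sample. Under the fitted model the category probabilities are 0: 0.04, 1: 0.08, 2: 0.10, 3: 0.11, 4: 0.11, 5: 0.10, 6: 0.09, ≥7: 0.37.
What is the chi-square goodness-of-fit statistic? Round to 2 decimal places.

50.42

Expected counts E_i = n·p_i: 350×0.04 = 14, 350×0.08 = 28, 350×0.10 = 35, 350×0.11 = 38.5, 350×0.11 = 38.5, 350×0.10 = 35, 350×0.09 = 31.5, 350×0.37 = 129.5.
χ² = (5−14)²/14 + (40−28)²/28 + (43−35)²/35 + (25−38.5)²/38.5 + (61−38.5)²/38.5 + (28−35)²/35 + (8−31.5)²/31.5 + (140−129.5)²/129.5
   = 5.786 + 5.143 + 1.829 + 4.734 + 13.149 + 1.400 + 17.532 + 0.851
Sum = 50.42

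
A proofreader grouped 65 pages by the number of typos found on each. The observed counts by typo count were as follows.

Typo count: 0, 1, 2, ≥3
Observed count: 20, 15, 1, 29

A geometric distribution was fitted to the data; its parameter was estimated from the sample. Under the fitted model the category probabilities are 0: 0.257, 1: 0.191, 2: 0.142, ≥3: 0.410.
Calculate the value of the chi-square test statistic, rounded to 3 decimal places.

8.734

Expected counts E_i = n·p_i: 65×0.257 = 16.705, 65×0.191 = 12.415, 65×0.142 = 9.23, 65×0.410 = 26.65.
χ² = (20−16.705)²/16.705 + (15−12.415)²/12.415 + (1−9.23)²/9.23 + (29−26.65)²/26.65
   = 0.6499 + 0.5382 + 7.3383 + 0.2072
Sum = 8.734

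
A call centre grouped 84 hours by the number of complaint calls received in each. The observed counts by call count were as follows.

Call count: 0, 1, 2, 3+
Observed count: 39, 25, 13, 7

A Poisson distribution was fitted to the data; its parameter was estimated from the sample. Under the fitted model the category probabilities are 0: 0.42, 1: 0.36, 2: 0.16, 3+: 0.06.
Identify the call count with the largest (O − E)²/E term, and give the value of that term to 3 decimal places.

Expected counts E_i = n·p_i: 84×0.42 = 35.28, 84×0.36 = 30.24, 84×0.16 = 13.44, 84×0.06 = 5.04.
cat         O        E   (O−E)²/E
0          39    35.28     0.3922
1          25    30.24     0.9080
2          13    13.44     0.0144
3+          7     5.04     0.7622
The largest term is for 1: 0.908.

1, 0.908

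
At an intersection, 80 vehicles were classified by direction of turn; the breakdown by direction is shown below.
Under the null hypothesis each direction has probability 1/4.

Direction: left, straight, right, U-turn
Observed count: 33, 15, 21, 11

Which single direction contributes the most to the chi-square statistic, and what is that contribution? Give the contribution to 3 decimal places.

Under H₀ each category has probability 1/4, so each expected count is 80/4 = 20.
cat           O        E   (O−E)²/E
left         33       20     8.4500
straight     15       20     1.2500
right        21       20     0.0500
U-turn       11       20     4.0500
The largest term is for left: 8.450.

left, 8.450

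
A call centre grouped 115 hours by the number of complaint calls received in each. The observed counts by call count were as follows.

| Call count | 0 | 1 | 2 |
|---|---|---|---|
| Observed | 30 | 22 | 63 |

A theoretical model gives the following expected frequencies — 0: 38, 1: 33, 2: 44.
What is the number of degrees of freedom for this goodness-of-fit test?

2

There are k = 3 categories and no parameters were estimated from the data, so df = 3 − 1 = 2.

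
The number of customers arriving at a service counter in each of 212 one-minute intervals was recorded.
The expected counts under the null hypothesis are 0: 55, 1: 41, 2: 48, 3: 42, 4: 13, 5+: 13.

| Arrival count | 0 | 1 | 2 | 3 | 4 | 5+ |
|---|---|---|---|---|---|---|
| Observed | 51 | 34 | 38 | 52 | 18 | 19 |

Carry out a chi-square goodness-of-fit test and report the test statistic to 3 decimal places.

10.643

cat         O        E   (O−E)²/E
0          51       55     0.2909
1          34       41     1.1951
2          38       48     2.0833
3          52       42     2.3810
4          18       13     1.9231
5+         19       13     2.7692
Sum = 10.643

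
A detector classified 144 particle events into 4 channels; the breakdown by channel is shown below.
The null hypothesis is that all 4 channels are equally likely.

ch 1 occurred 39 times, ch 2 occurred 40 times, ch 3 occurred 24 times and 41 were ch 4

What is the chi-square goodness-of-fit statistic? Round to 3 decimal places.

5.389

Under H₀ each category has probability 1/4, so each expected count is 144/4 = 36.
cat         O        E   (O−E)²/E
ch 1       39       36     0.2500
ch 2       40       36     0.4444
ch 3       24       36     4.0000
ch 4       41       36     0.6944
Sum = 5.389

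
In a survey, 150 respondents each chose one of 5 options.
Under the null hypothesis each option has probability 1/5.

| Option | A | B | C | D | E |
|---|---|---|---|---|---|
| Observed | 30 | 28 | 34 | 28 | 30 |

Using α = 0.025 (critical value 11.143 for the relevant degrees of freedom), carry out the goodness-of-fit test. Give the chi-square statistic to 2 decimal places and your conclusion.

Expected count for each of the 5 categories: 150/5 = 30.
A: (30 − 30)²/30 = 0/30 = 0.000
B: (28 − 30)²/30 = 4/30 = 0.133
C: (34 − 30)²/30 = 16/30 = 0.533
D: (28 − 30)²/30 = 4/30 = 0.133
E: (30 − 30)²/30 = 0/30 = 0.000
Sum = 0.80
df = 4. Since 0.80 < 11.143, we do not reject H₀.

0.80; do not reject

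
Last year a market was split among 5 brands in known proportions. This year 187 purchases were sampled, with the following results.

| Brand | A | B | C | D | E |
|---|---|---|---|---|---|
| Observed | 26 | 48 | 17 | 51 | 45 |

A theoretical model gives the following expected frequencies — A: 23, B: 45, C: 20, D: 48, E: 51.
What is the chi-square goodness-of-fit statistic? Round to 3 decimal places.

1.935

χ² = (26−23)²/23 + (48−45)²/45 + (17−20)²/20 + (51−48)²/48 + (45−51)²/51
   = 0.3913 + 0.2000 + 0.4500 + 0.1875 + 0.7059
Sum = 1.935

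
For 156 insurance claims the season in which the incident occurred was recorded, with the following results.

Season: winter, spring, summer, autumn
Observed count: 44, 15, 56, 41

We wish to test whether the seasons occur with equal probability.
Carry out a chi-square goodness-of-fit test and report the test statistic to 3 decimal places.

22.923

Under H₀ each category has probability 1/4, so each expected count is 156/4 = 39.
cat         O        E   (O−E)²/E
winter     44       39     0.6410
spring     15       39    14.7692
summer     56       39     7.4103
autumn     41       39     0.1026
Sum = 22.923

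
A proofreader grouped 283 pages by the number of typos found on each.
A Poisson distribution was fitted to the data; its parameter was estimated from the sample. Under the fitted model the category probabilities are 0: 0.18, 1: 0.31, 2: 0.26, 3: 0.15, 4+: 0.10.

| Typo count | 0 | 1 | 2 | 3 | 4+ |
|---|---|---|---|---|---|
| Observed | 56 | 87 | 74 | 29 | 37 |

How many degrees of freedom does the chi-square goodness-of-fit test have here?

There are k = 5 categories and 1 parameter estimated from the data, so df = 5 − 1 − 1 = 3.

3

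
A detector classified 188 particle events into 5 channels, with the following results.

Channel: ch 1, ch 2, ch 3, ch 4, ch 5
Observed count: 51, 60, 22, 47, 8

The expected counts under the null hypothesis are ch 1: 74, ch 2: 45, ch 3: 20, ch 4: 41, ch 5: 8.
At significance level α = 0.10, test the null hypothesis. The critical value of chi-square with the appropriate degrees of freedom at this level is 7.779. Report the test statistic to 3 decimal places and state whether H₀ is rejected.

13.227; reject

ch 1: (51 − 74)²/74 = 529/74 = 7.1486
ch 2: (60 − 45)²/45 = 225/45 = 5.0000
ch 3: (22 − 20)²/20 = 4/20 = 0.2000
ch 4: (47 − 41)²/41 = 36/41 = 0.8780
ch 5: (8 − 8)²/8 = 0/8 = 0.0000
Sum = 13.227
df = 4. Since 13.227 > 7.779, we reject H₀.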